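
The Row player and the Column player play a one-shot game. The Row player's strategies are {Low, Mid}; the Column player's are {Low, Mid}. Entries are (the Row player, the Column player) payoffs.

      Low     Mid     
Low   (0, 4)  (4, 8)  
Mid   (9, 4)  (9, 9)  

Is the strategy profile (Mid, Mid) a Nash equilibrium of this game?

Holding the Column player at Mid: the Row player gets 9 from Mid, versus 4 from Low. No profitable deviation for the Row player.
Holding the Row player at Mid: the Column player gets 9 from Mid, versus 4 from Low. No profitable deviation for the Column player either.

Yes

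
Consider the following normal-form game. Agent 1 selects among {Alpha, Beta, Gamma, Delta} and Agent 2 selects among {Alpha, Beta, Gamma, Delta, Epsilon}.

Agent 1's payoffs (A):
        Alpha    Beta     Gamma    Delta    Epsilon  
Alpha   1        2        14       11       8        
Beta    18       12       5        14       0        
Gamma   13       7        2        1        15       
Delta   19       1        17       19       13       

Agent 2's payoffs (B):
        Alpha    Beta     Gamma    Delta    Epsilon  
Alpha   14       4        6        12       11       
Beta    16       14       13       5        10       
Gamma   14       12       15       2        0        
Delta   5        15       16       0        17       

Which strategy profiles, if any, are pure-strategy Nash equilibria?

There is no pure-strategy Nash equilibrium

Check mutual best responses: a cell is a NE iff neither player can gain by unilaterally deviating.
Agent 1's best responses — vs Alpha: Delta (payoff 19); vs Beta: Beta (payoff 12); vs Gamma: Delta (payoff 17); vs Delta: Delta (payoff 19); vs Epsilon: Gamma (payoff 15).
Agent 2's best responses — vs Alpha: Alpha (payoff 14); vs Beta: Alpha (payoff 16); vs Gamma: Gamma (payoff 15); vs Delta: Epsilon (payoff 17).
No cell has both players best-responding. For instance, Agent 1's best reply to Alpha is Delta, but against Delta Agent 2 prefers Epsilon over Alpha.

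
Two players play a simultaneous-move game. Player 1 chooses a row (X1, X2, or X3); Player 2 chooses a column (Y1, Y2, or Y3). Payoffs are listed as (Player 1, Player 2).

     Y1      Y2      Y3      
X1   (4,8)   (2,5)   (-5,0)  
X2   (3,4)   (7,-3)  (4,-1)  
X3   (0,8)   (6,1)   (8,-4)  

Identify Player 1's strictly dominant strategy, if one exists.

A strategy is strictly dominant if it gives Player 1 a strictly higher payoff than every other strategy, against every choice by the opponent.
X1 is not dominant: against Y2, X2 gives 7 > 2.
X2 is not dominant: against Y1, X1 gives 4 > 3.
X3 is not dominant: against Y1, X1 gives 4 > 0.
No single strategy is best against every opponent action.

None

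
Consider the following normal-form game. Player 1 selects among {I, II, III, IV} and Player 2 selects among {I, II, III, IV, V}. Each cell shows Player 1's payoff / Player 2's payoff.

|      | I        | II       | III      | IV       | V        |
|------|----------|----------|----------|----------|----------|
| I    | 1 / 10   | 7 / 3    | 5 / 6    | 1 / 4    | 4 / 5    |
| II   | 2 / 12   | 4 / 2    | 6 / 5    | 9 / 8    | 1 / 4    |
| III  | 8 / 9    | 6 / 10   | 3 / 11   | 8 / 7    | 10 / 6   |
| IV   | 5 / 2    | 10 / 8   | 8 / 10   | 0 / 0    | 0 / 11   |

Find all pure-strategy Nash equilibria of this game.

None

A profile is a Nash equilibrium when each player is best-responding to the other.
Player 1's best responses — vs I: III (payoff 8); vs II: IV (payoff 10); vs III: IV (payoff 8); vs IV: II (payoff 9); vs V: III (payoff 10).
Player 2's best responses — vs I: I (payoff 10); vs II: I (payoff 12); vs III: III (payoff 11); vs IV: V (payoff 11).
No cell has both players best-responding. For instance, Player 1's best reply to I is III, but against III Player 2 prefers III over I.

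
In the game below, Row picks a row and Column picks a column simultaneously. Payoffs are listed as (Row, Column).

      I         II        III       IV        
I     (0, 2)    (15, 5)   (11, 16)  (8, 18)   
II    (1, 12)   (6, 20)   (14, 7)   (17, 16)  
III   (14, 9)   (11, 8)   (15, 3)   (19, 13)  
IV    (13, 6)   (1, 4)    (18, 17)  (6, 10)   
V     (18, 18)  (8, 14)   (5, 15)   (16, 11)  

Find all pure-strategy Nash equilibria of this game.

A profile is a Nash equilibrium when each player is best-responding to the other.
Row's best responses — vs I: V (payoff 18); vs II: I (payoff 15); vs III: IV (payoff 18); vs IV: III (payoff 19).
Column's best responses — vs I: IV (payoff 18); vs II: II (payoff 20); vs III: IV (payoff 13); vs IV: III (payoff 17); vs V: I (payoff 18).
Mutual best responses occur at (III, IV), (IV, III), and (V, I); at each, neither player gains by switching.

(III, IV), (IV, III), and (V, I)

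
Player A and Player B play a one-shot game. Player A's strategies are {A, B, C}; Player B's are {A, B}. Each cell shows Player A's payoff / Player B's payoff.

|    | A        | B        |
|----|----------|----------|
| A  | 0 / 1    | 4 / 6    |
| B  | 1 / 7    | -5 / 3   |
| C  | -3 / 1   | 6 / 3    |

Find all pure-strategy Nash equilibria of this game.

Find each player's best response to every opponent strategy; NE are the intersections.
Player A's best responses — vs A: B (payoff 1); vs B: C (payoff 6).
Player B's best responses — vs A: B (payoff 6); vs B: A (payoff 7); vs C: B (payoff 3).
Mutual best responses occur at (B, A) and (C, B); at each, neither player gains by switching.

(B, A) and (C, B)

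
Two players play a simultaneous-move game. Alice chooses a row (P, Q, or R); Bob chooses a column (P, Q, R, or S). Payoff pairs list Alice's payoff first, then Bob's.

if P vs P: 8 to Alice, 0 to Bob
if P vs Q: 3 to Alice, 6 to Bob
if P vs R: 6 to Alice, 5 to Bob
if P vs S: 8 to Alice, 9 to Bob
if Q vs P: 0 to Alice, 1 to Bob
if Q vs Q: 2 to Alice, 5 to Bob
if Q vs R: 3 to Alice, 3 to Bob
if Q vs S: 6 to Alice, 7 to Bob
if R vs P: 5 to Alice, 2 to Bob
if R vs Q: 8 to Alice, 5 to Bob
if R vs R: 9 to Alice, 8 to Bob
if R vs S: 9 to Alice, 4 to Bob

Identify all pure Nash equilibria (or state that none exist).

Check mutual best responses: a cell is a NE iff neither player can gain by unilaterally deviating.
Alice's best responses — vs P: P (payoff 8); vs Q: R (payoff 8); vs R: R (payoff 9); vs S: R (payoff 9).
Bob's best responses — vs P: S (payoff 9); vs Q: S (payoff 7); vs R: R (payoff 8).
The only mutual best response is (R, R); neither player gains by switching there.

(R, R)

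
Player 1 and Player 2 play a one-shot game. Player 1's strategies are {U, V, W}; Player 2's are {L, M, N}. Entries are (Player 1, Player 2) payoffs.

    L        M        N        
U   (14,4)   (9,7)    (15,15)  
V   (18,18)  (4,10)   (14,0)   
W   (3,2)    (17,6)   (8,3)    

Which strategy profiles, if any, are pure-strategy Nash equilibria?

Find each player's best response to every opponent strategy; NE are the intersections.
Player 1's best responses — vs L: V (payoff 18); vs M: W (payoff 17); vs N: U (payoff 15).
Player 2's best responses — vs U: N (payoff 15); vs V: L (payoff 18); vs W: M (payoff 6).
Mutual best responses occur at (U, N), (V, L), and (W, M); at each, neither player gains by switching.

(U, N), (V, L), and (W, M)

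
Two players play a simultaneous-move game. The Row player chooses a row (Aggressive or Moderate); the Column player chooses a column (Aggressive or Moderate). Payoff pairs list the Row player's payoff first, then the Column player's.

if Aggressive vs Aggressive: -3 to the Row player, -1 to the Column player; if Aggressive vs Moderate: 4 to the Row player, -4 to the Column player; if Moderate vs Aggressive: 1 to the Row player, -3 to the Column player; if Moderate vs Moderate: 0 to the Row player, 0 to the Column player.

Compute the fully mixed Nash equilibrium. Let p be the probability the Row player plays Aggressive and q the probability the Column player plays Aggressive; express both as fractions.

In a mixed NE each player is indifferent between their pure strategies, so the opponent's mix sets the indifference.
The Column player indifferent between Aggressive and Moderate: p·(-1) + (1−p)·(-3) = p·(-4) + (1−p)·0 ⟹ (-3) + 2p = 0 + (-4)p ⟹ p = 1/2.
The Row player indifferent between Aggressive and Moderate: q·(-3) + (1−q)·4 = q·1 + (1−q)·0 ⟹ 4 + (-7)q = 0 + 1q ⟹ q = 1/2.

p = 1/2, q = 1/2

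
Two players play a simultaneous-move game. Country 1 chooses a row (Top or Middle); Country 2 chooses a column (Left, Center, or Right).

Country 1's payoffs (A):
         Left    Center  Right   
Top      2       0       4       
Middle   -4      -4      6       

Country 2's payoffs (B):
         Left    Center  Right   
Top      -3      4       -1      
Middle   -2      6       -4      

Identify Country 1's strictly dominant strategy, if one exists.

Check whether one of Country 1's strategies beats all alternatives regardless of what the opponent does.
Top is not dominant: against Right, Middle gives 6 > 4.
Middle is not dominant: against Left, Top gives 2 > -4.
No single strategy is best against every opponent action.

No strictly dominant strategy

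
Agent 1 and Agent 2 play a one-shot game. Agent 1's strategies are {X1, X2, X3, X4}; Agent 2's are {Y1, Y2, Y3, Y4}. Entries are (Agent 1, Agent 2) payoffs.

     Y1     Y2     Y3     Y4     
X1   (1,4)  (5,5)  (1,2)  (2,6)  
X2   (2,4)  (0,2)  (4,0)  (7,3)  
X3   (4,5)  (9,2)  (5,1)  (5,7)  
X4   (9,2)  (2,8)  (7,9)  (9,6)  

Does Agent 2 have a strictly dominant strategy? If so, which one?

None

Check whether one of Agent 2's strategies beats all alternatives regardless of what the opponent does.
Y1 is not dominant: against X1, Y2 gives 5 > 4.
Y2 is not dominant: against X1, Y4 gives 6 > 5.
Y3 is not dominant: against X1, Y1 gives 4 > 2.
Y4 is not dominant: against X2, Y1 gives 4 > 3.
No single strategy is best against every opponent action.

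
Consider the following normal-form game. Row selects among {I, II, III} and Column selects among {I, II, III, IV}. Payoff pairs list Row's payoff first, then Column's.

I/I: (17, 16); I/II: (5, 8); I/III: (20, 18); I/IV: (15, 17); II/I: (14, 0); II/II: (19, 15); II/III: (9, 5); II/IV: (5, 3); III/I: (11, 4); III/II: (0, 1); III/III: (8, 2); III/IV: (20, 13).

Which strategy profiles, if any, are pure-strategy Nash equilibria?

(I, III), (II, II), and (III, IV)

A profile is a Nash equilibrium when each player is best-responding to the other.
Row's best responses — vs I: I (payoff 17); vs II: II (payoff 19); vs III: I (payoff 20); vs IV: III (payoff 20).
Column's best responses — vs I: III (payoff 18); vs II: II (payoff 15); vs III: IV (payoff 13).
Mutual best responses occur at (I, III), (II, II), and (III, IV); at each, neither player gains by switching.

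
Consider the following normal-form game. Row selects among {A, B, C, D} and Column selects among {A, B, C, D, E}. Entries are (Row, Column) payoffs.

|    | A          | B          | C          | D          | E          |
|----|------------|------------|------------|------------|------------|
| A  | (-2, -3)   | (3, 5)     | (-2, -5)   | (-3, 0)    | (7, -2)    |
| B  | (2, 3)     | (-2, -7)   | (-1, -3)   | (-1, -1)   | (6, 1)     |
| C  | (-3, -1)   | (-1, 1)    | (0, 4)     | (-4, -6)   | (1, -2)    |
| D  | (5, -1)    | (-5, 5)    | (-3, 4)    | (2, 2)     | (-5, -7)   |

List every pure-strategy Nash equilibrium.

A profile is a Nash equilibrium when each player is best-responding to the other.
Row's best responses — vs A: D (payoff 5); vs B: A (payoff 3); vs C: C (payoff 0); vs D: D (payoff 2); vs E: A (payoff 7).
Column's best responses — vs A: B (payoff 5); vs B: A (payoff 3); vs C: C (payoff 4); vs D: B (payoff 5).
Mutual best responses occur at (A, B) and (C, C); at each, neither player gains by switching.

(A, B) and (C, C)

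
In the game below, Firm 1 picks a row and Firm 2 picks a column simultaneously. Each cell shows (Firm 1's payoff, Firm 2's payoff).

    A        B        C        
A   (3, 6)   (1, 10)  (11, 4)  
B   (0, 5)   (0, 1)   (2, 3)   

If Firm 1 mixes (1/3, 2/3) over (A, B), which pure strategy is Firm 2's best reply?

Compute Firm 2's expected payoff from each pure strategy against the given mix.
A: (1/3)·6 + (2/3)·5 = 16/3
B: (1/3)·10 + (2/3)·1 = 4
C: (1/3)·4 + (2/3)·3 = 10/3
Highest expected payoff is 16/3, from A.

A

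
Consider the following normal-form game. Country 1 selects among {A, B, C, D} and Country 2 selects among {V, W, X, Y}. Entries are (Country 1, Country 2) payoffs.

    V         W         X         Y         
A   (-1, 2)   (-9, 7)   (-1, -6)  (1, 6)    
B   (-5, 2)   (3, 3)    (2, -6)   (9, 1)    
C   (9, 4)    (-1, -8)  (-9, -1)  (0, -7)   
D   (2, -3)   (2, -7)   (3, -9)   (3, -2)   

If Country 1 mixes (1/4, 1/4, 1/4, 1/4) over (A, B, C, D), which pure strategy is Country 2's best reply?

V

Country 2's best reply maximizes expected payoff against the mix.
V: (1/4)·2 + (1/4)·2 + (1/4)·4 + (1/4)·(-3) = 5/4
W: (1/4)·7 + (1/4)·3 + (1/4)·(-8) + (1/4)·(-7) = -5/4
X: (1/4)·(-6) + (1/4)·(-6) + (1/4)·(-1) + (1/4)·(-9) = -11/2
Y: (1/4)·6 + (1/4)·1 + (1/4)·(-7) + (1/4)·(-2) = -1/2
Highest expected payoff is 5/4, from V.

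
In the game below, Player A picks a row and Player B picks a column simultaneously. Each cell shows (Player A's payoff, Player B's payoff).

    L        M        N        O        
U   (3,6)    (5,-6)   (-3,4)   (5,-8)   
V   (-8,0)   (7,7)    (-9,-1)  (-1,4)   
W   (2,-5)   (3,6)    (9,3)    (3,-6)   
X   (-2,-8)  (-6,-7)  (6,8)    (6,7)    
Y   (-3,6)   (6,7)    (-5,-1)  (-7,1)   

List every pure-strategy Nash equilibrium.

(U, L) and (V, M)

Check mutual best responses: a cell is a NE iff neither player can gain by unilaterally deviating.
Player A's best responses — vs L: U (payoff 3); vs M: V (payoff 7); vs N: W (payoff 9); vs O: X (payoff 6).
Player B's best responses — vs U: L (payoff 6); vs V: M (payoff 7); vs W: M (payoff 6); vs X: N (payoff 8); vs Y: M (payoff 7).
Mutual best responses occur at (U, L) and (V, M); at each, neither player gains by switching.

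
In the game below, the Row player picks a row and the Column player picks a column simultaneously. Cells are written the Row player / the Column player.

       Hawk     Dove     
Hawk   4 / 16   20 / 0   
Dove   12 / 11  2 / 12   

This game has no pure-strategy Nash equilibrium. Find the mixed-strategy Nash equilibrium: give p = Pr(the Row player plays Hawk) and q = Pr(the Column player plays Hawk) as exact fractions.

In a mixed NE each player is indifferent between their pure strategies, so the opponent's mix sets the indifference.
The Column player indifferent between Hawk and Dove: p·16 + (1−p)·11 = p·0 + (1−p)·12 ⟹ 11 + 5p = 12 + (-12)p ⟹ p = 1/17.
The Row player indifferent between Hawk and Dove: q·4 + (1−q)·20 = q·12 + (1−q)·2 ⟹ 20 + (-16)q = 2 + 10q ⟹ q = 9/13.

p = 1/17, q = 9/13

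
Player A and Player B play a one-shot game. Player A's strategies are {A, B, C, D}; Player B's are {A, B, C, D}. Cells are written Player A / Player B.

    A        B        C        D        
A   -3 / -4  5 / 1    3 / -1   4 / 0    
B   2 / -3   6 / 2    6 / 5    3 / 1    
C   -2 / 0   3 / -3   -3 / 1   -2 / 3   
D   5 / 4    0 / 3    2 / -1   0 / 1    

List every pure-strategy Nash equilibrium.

(B, C) and (D, A)

Check mutual best responses: a cell is a NE iff neither player can gain by unilaterally deviating.
Player A's best responses — vs A: D (payoff 5); vs B: B (payoff 6); vs C: B (payoff 6); vs D: A (payoff 4).
Player B's best responses — vs A: B (payoff 1); vs B: C (payoff 5); vs C: D (payoff 3); vs D: A (payoff 4).
Mutual best responses occur at (B, C) and (D, A); at each, neither player gains by switching.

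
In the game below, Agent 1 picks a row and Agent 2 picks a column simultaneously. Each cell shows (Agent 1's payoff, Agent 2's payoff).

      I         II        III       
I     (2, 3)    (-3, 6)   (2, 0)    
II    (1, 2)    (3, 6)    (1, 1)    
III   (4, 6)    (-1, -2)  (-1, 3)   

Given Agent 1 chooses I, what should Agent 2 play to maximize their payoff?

With Agent 1 fixed at I, Agent 2's payoffs are: I → 3, II → 6, III → 0.
The maximum is 6, achieved by II.

II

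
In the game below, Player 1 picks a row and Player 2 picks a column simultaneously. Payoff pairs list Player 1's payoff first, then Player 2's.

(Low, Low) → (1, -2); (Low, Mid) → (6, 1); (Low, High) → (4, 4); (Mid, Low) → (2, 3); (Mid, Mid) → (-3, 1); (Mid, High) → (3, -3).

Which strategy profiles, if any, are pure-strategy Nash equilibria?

(Low, High) and (Mid, Low)

A profile is a Nash equilibrium when each player is best-responding to the other.
Player 1's best responses — vs Low: Mid (payoff 2); vs Mid: Low (payoff 6); vs High: Low (payoff 4).
Player 2's best responses — vs Low: High (payoff 4); vs Mid: Low (payoff 3).
Mutual best responses occur at (Low, High) and (Mid, Low); at each, neither player gains by switching.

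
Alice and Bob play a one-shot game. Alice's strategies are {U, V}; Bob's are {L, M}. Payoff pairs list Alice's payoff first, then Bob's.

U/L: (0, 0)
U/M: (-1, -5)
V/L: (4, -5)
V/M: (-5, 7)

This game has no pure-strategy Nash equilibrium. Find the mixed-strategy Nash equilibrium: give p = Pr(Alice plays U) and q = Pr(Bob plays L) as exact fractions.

p = 12/17, q = 1/2

In a mixed NE each player is indifferent between their pure strategies, so the opponent's mix sets the indifference.
Bob indifferent between L and M: p·0 + (1−p)·(-5) = p·(-5) + (1−p)·7 ⟹ (-5) + 5p = 7 + (-12)p ⟹ p = 12/17.
Alice indifferent between U and V: q·0 + (1−q)·(-1) = q·4 + (1−q)·(-5) ⟹ (-1) + 1q = (-5) + 9q ⟹ q = 1/2.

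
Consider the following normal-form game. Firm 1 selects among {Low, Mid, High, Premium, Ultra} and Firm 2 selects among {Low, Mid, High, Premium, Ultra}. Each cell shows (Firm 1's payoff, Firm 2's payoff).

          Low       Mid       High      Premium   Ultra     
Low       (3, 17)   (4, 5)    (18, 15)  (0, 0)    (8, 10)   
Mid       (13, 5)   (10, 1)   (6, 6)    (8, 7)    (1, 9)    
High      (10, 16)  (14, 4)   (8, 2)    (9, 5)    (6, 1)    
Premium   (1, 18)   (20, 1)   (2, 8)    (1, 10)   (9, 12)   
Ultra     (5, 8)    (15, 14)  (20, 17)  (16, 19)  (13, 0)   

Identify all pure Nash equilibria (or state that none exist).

A profile is a Nash equilibrium when each player is best-responding to the other.
Firm 1's best responses — vs Low: Mid (payoff 13); vs Mid: Premium (payoff 20); vs High: Ultra (payoff 20); vs Premium: Ultra (payoff 16); vs Ultra: Ultra (payoff 13).
Firm 2's best responses — vs Low: Low (payoff 17); vs Mid: Ultra (payoff 9); vs High: Low (payoff 16); vs Premium: Low (payoff 18); vs Ultra: Premium (payoff 19).
The only mutual best response is (Ultra, Premium); neither player gains by switching there.

(Ultra, Premium)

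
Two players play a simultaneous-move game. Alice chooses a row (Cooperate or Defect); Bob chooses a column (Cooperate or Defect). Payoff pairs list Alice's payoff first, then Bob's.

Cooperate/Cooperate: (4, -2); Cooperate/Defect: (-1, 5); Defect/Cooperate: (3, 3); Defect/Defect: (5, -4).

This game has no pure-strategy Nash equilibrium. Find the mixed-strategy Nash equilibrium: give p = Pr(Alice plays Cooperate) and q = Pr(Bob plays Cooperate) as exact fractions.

p = 1/2, q = 6/7

In a mixed NE each player is indifferent between their pure strategies, so the opponent's mix sets the indifference.
Bob indifferent between Cooperate and Defect: p·(-2) + (1−p)·3 = p·5 + (1−p)·(-4) ⟹ 3 + (-5)p = (-4) + 9p ⟹ p = 1/2.
Alice indifferent between Cooperate and Defect: q·4 + (1−q)·(-1) = q·3 + (1−q)·5 ⟹ (-1) + 5q = 5 + (-2)q ⟹ q = 6/7.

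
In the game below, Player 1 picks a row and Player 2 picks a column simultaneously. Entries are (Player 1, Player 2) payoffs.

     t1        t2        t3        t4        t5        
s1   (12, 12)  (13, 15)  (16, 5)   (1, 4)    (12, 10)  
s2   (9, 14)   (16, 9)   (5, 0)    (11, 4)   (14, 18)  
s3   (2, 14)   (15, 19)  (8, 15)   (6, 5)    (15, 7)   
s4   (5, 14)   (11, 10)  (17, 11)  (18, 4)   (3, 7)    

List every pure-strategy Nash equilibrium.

Check mutual best responses: a cell is a NE iff neither player can gain by unilaterally deviating.
Player 1's best responses — vs t1: s1 (payoff 12); vs t2: s2 (payoff 16); vs t3: s4 (payoff 17); vs t4: s4 (payoff 18); vs t5: s3 (payoff 15).
Player 2's best responses — vs s1: t2 (payoff 15); vs s2: t5 (payoff 18); vs s3: t2 (payoff 19); vs s4: t1 (payoff 14).
No cell has both players best-responding. For instance, Player 1's best reply to t3 is s4, but against s4 Player 2 prefers t1 over t3.

No pure-strategy Nash equilibrium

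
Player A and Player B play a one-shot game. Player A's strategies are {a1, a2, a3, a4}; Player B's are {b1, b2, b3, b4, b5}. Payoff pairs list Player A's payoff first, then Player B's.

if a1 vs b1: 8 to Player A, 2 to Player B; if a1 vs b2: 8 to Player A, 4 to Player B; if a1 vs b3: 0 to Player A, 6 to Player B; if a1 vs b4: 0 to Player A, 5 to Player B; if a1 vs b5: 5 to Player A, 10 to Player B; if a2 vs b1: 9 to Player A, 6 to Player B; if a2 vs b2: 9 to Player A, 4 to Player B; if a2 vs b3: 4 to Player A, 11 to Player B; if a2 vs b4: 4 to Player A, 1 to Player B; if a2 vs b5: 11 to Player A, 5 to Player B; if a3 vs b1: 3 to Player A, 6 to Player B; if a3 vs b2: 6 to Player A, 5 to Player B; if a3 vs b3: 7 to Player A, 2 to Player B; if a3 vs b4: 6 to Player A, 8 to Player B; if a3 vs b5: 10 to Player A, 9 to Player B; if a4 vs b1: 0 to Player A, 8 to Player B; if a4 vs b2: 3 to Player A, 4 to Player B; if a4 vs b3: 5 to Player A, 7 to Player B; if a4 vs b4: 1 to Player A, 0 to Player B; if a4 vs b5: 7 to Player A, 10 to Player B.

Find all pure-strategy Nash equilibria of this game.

A profile is a Nash equilibrium when each player is best-responding to the other.
Player A's best responses — vs b1: a2 (payoff 9); vs b2: a2 (payoff 9); vs b3: a3 (payoff 7); vs b4: a3 (payoff 6); vs b5: a2 (payoff 11).
Player B's best responses — vs a1: b5 (payoff 10); vs a2: b3 (payoff 11); vs a3: b5 (payoff 9); vs a4: b5 (payoff 10).
No cell has both players best-responding. For instance, Player A's best reply to b2 is a2, but against a2 Player B prefers b3 over b2.

No pure-strategy Nash equilibrium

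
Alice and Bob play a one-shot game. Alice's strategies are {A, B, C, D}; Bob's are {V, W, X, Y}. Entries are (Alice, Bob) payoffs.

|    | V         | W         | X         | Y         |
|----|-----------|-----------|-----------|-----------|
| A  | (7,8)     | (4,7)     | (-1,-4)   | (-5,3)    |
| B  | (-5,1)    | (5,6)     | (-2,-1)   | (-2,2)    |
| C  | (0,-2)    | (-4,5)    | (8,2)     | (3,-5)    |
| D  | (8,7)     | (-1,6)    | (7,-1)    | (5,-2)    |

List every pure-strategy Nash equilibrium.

A profile is a Nash equilibrium when each player is best-responding to the other.
Alice's best responses — vs V: D (payoff 8); vs W: B (payoff 5); vs X: C (payoff 8); vs Y: D (payoff 5).
Bob's best responses — vs A: V (payoff 8); vs B: W (payoff 6); vs C: W (payoff 5); vs D: V (payoff 7).
Mutual best responses occur at (B, W) and (D, V); at each, neither player gains by switching.

(B, W) and (D, V)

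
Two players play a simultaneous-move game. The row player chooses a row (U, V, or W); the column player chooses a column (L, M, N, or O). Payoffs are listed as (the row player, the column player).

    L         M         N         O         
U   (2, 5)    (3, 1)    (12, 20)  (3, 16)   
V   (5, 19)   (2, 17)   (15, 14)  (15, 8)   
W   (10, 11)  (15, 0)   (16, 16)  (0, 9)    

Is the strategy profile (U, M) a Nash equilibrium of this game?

Holding the column player at M: the row player gets 3 from U but could get 15 by switching to W. The row player has a profitable deviation.

No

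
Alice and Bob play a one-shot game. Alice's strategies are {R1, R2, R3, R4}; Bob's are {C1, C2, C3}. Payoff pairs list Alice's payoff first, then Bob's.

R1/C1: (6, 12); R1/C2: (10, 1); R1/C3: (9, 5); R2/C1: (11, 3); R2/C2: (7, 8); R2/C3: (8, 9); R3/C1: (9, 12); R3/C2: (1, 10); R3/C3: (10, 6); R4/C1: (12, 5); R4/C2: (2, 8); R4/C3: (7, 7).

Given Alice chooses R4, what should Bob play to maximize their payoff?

With Alice fixed at R4, Bob's payoffs are: C1 → 5, C2 → 8, C3 → 7.
The maximum is 8, achieved by C2.

C2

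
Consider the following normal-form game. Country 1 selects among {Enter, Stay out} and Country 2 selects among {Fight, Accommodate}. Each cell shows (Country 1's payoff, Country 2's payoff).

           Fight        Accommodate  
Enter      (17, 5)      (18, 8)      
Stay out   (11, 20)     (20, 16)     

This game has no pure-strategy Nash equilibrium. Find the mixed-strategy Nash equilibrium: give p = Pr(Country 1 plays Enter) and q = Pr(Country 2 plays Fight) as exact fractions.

In a mixed NE each player is indifferent between their pure strategies, so the opponent's mix sets the indifference.
Country 2 indifferent between Fight and Accommodate: p·5 + (1−p)·20 = p·8 + (1−p)·16 ⟹ 20 + (-15)p = 16 + (-8)p ⟹ p = 4/7.
Country 1 indifferent between Enter and Stay out: q·17 + (1−q)·18 = q·11 + (1−q)·20 ⟹ 18 + (-1)q = 20 + (-9)q ⟹ q = 1/4.

p = 4/7, q = 1/4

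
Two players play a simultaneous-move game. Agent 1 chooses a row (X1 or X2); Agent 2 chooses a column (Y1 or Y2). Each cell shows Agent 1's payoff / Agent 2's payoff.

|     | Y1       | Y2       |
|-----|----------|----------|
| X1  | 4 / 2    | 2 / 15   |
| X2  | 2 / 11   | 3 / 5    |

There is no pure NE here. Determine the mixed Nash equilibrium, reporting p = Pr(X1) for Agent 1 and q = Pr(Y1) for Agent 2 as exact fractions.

Each player's mixing probability is pinned down by making the *other* player indifferent.
Agent 2 indifferent between Y1 and Y2: p·2 + (1−p)·11 = p·15 + (1−p)·5 ⟹ 11 + (-9)p = 5 + 10p ⟹ p = 6/19.
Agent 1 indifferent between X1 and X2: q·4 + (1−q)·2 = q·2 + (1−q)·3 ⟹ 2 + 2q = 3 + (-1)q ⟹ q = 1/3.

p = 6/19, q = 1/3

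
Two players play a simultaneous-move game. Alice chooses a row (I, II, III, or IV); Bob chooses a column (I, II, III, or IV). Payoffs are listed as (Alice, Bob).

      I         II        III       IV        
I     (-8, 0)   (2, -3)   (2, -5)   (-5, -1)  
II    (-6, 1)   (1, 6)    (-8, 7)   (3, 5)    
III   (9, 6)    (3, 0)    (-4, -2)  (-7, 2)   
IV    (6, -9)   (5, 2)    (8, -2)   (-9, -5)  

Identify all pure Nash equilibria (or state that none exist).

Check mutual best responses: a cell is a NE iff neither player can gain by unilaterally deviating.
Alice's best responses — vs I: III (payoff 9); vs II: IV (payoff 5); vs III: IV (payoff 8); vs IV: II (payoff 3).
Bob's best responses — vs I: I (payoff 0); vs II: III (payoff 7); vs III: I (payoff 6); vs IV: II (payoff 2).
Mutual best responses occur at (III, I) and (IV, II); at each, neither player gains by switching.

(III, I) and (IV, II)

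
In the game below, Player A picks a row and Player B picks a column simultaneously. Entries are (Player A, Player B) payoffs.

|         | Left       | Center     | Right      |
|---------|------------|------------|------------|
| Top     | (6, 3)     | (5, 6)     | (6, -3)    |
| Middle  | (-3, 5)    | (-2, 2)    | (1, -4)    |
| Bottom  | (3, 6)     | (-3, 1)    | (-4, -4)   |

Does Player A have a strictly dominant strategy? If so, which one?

Top

Check whether one of Player A's strategies beats all alternatives regardless of what the opponent does.
Top strictly dominates: vs Left: 6 > each of {-3, 3}; vs Center: 5 > each of {-2, -3}; vs Right: 6 > each of {1, -4}.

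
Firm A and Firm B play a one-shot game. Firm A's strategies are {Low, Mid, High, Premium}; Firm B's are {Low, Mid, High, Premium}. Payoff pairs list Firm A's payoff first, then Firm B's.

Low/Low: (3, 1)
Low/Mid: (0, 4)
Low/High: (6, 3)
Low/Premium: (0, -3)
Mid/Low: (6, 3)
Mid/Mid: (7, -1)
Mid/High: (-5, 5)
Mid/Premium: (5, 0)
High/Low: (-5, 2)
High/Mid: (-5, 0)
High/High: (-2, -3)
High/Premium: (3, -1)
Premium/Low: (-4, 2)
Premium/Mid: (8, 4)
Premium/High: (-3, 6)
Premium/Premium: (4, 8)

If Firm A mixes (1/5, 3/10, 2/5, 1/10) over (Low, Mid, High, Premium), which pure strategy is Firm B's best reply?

Low

Compute Firm B's expected payoff from each pure strategy against the given mix.
Low: (1/5)·1 + (3/10)·3 + (2/5)·2 + (1/10)·2 = 21/10
Mid: (1/5)·4 + (3/10)·(-1) + (2/5)·0 + (1/10)·4 = 9/10
High: (1/5)·3 + (3/10)·5 + (2/5)·(-3) + (1/10)·6 = 3/2
Premium: (1/5)·(-3) + (3/10)·0 + (2/5)·(-1) + (1/10)·8 = -1/5
Highest expected payoff is 21/10, from Low.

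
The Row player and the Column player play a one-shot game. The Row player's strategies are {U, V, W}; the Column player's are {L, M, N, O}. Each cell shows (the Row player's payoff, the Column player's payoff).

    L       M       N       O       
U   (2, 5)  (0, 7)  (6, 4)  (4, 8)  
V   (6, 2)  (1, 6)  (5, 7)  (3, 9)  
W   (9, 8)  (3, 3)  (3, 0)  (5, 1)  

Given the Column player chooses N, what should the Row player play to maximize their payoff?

With the Column player fixed at N, the Row player's payoffs are: U → 6, V → 5, W → 3.
The maximum is 6, achieved by U.

U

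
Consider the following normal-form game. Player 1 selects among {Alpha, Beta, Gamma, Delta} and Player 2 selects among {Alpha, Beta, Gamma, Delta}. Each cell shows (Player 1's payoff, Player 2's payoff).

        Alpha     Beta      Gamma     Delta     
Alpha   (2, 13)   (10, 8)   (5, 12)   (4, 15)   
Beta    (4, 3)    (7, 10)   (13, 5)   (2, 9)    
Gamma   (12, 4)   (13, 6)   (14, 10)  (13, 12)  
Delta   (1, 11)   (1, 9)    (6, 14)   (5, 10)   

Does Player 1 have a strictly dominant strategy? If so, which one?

A strategy is strictly dominant if it gives Player 1 a strictly higher payoff than every other strategy, against every choice by the opponent.
Gamma strictly dominates: vs Alpha: 12 > each of {2, 4, 1}; vs Beta: 13 > each of {10, 7, 1}; vs Gamma: 14 > each of {5, 13, 6}; vs Delta: 13 > each of {4, 2, 5}.

Gamma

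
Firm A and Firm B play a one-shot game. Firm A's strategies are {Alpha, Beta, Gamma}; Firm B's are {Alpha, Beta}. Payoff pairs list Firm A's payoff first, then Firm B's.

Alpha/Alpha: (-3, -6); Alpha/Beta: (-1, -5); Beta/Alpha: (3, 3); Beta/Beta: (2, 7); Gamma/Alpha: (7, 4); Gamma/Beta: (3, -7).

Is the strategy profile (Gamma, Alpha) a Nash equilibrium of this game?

Holding Firm B at Alpha: Firm A gets 7 from Gamma, versus -3 from Alpha, 3 from Beta. No profitable deviation for Firm A.
Holding Firm A at Gamma: Firm B gets 4 from Alpha, versus -7 from Beta. No profitable deviation for Firm B either.

Yes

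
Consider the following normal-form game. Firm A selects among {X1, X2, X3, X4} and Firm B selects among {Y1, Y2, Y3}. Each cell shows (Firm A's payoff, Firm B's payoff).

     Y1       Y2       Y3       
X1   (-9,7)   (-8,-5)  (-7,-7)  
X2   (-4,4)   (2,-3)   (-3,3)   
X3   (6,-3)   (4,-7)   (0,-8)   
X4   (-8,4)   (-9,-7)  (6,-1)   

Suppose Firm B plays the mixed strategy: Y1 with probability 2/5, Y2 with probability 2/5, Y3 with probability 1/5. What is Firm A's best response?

Firm A's best reply maximizes expected payoff against the mix.
X1: (2/5)·(-9) + (2/5)·(-8) + (1/5)·(-7) = -41/5
X2: (2/5)·(-4) + (2/5)·2 + (1/5)·(-3) = -7/5
X3: (2/5)·6 + (2/5)·4 + (1/5)·0 = 4
X4: (2/5)·(-8) + (2/5)·(-9) + (1/5)·6 = -28/5
Highest expected payoff is 4, from X3.

X3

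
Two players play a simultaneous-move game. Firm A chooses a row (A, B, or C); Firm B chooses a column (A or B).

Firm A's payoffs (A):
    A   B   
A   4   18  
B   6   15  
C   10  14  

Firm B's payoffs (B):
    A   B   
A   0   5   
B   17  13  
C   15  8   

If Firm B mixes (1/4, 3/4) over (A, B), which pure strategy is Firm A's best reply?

Compute Firm A's expected payoff from each pure strategy against the given mix.
A: (1/4)·4 + (3/4)·18 = 29/2
B: (1/4)·6 + (3/4)·15 = 51/4
C: (1/4)·10 + (3/4)·14 = 13
Highest expected payoff is 29/2, from A.

A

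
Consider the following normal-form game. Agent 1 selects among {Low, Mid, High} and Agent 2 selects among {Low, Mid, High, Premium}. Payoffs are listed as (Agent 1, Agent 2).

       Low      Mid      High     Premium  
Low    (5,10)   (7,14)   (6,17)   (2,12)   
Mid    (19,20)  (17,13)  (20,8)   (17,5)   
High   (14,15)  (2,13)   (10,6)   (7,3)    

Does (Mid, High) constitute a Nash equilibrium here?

No

Holding Agent 2 at High: Agent 1 gets 20 from Mid, versus 6 from Low, 10 from High. No profitable deviation for Agent 1.
Holding Agent 1 at Mid: Agent 2 gets 8 from High but could get 20 by switching to Low. Agent 2 has a profitable deviation.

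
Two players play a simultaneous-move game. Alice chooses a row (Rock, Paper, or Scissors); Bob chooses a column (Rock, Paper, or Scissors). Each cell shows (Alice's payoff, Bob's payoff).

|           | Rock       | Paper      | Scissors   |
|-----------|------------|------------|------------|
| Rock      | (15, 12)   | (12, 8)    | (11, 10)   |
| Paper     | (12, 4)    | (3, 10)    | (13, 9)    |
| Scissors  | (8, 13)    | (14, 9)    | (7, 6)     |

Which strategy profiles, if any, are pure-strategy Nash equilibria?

(Rock, Rock)

Check mutual best responses: a cell is a NE iff neither player can gain by unilaterally deviating.
Alice's best responses — vs Rock: Rock (payoff 15); vs Paper: Scissors (payoff 14); vs Scissors: Paper (payoff 13).
Bob's best responses — vs Rock: Rock (payoff 12); vs Paper: Paper (payoff 10); vs Scissors: Rock (payoff 13).
The only mutual best response is (Rock, Rock); neither player gains by switching there.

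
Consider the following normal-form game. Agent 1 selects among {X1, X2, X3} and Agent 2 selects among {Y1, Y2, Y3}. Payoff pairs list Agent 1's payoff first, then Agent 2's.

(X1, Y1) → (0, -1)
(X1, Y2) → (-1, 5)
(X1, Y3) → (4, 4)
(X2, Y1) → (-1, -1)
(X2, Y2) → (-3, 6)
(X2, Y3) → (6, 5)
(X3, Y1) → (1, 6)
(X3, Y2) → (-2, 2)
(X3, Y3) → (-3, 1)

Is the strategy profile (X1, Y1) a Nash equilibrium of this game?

No

Holding Agent 2 at Y1: Agent 1 gets 0 from X1 but could get 1 by switching to X3. Agent 1 has a profitable deviation.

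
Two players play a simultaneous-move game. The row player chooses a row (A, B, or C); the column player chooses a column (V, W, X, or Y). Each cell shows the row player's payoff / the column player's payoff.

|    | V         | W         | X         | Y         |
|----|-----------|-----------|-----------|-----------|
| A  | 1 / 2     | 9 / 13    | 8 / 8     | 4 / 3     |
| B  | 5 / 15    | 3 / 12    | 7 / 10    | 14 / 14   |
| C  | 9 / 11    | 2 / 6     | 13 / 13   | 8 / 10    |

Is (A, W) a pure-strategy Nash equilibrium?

Yes

Holding the column player at W: the row player gets 9 from A, versus 3 from B, 2 from C. No profitable deviation for the row player.
Holding the row player at A: the column player gets 13 from W, versus 2 from V, 8 from X, 3 from Y. No profitable deviation for the column player either.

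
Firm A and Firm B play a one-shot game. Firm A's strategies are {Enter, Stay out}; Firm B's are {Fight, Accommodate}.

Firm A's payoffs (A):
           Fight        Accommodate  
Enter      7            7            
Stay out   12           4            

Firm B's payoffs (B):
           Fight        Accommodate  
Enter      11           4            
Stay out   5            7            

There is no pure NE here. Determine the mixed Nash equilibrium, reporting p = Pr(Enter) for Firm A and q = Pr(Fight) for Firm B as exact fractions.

p = 2/9, q = 3/8

In a mixed NE each player is indifferent between their pure strategies, so the opponent's mix sets the indifference.
Firm B indifferent between Fight and Accommodate: p·11 + (1−p)·5 = p·4 + (1−p)·7 ⟹ 5 + 6p = 7 + (-3)p ⟹ p = 2/9.
Firm A indifferent between Enter and Stay out: q·7 + (1−q)·7 = q·12 + (1−q)·4 ⟹ 7 + 0q = 4 + 8q ⟹ q = 3/8.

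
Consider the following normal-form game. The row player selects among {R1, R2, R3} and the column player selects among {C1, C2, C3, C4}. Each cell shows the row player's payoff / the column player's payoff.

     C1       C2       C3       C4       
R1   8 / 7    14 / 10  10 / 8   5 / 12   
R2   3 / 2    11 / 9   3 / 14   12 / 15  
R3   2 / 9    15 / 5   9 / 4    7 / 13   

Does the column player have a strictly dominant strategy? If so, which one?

A strategy is strictly dominant if it gives the column player a strictly higher payoff than every other strategy, against every choice by the opponent.
C4 strictly dominates: vs R1: 12 > each of {7, 10, 8}; vs R2: 15 > each of {2, 9, 14}; vs R3: 13 > each of {9, 5, 4}.

C4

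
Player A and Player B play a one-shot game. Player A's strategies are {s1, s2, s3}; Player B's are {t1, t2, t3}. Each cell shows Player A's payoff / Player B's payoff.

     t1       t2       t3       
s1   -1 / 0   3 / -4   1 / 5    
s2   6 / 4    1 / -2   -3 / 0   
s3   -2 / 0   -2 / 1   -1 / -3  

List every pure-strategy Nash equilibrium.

(s1, t3) and (s2, t1)

Find each player's best response to every opponent strategy; NE are the intersections.
Player A's best responses — vs t1: s2 (payoff 6); vs t2: s1 (payoff 3); vs t3: s1 (payoff 1).
Player B's best responses — vs s1: t3 (payoff 5); vs s2: t1 (payoff 4); vs s3: t2 (payoff 1).
Mutual best responses occur at (s1, t3) and (s2, t1); at each, neither player gains by switching.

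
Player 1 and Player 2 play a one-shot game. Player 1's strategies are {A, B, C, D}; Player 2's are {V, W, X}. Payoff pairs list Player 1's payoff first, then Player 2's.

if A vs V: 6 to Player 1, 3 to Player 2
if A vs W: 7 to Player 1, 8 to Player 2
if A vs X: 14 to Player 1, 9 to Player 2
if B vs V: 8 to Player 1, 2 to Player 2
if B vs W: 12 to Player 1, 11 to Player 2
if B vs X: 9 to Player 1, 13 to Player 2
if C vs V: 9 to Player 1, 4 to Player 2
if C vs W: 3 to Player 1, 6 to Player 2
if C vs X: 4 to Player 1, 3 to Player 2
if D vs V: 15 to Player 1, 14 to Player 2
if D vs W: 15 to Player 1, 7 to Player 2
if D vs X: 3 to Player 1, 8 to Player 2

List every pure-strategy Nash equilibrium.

(A, X) and (D, V)

Find each player's best response to every opponent strategy; NE are the intersections.
Player 1's best responses — vs V: D (payoff 15); vs W: D (payoff 15); vs X: A (payoff 14).
Player 2's best responses — vs A: X (payoff 9); vs B: X (payoff 13); vs C: W (payoff 6); vs D: V (payoff 14).
Mutual best responses occur at (A, X) and (D, V); at each, neither player gains by switching.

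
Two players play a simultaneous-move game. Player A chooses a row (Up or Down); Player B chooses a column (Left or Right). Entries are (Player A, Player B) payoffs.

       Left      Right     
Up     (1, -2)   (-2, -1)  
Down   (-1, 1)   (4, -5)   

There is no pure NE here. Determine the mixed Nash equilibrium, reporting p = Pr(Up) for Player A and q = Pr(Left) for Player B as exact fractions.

p = 6/7, q = 3/4

Each player's mixing probability is pinned down by making the *other* player indifferent.
Player B indifferent between Left and Right: p·(-2) + (1−p)·1 = p·(-1) + (1−p)·(-5) ⟹ 1 + (-3)p = (-5) + 4p ⟹ p = 6/7.
Player A indifferent between Up and Down: q·1 + (1−q)·(-2) = q·(-1) + (1−q)·4 ⟹ (-2) + 3q = 4 + (-5)q ⟹ q = 3/4.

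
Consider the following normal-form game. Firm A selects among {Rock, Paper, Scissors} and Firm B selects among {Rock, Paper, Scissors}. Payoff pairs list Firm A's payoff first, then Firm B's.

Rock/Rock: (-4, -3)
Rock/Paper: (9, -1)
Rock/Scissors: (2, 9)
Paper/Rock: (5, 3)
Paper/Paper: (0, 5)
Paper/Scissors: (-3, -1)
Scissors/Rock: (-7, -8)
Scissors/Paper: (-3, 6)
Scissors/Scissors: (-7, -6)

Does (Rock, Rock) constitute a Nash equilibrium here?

Holding Firm B at Rock: Firm A gets -4 from Rock but could get 5 by switching to Paper. Firm A has a profitable deviation.

No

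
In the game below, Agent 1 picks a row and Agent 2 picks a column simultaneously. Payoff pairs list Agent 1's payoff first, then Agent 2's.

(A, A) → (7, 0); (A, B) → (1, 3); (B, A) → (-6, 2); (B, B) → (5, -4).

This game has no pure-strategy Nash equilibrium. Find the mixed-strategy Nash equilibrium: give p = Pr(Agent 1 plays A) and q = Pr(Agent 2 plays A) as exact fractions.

In a mixed NE each player is indifferent between their pure strategies, so the opponent's mix sets the indifference.
Agent 2 indifferent between A and B: p·0 + (1−p)·2 = p·3 + (1−p)·(-4) ⟹ 2 + (-2)p = (-4) + 7p ⟹ p = 2/3.
Agent 1 indifferent between A and B: q·7 + (1−q)·1 = q·(-6) + (1−q)·5 ⟹ 1 + 6q = 5 + (-11)q ⟹ q = 4/17.

p = 2/3, q = 4/17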